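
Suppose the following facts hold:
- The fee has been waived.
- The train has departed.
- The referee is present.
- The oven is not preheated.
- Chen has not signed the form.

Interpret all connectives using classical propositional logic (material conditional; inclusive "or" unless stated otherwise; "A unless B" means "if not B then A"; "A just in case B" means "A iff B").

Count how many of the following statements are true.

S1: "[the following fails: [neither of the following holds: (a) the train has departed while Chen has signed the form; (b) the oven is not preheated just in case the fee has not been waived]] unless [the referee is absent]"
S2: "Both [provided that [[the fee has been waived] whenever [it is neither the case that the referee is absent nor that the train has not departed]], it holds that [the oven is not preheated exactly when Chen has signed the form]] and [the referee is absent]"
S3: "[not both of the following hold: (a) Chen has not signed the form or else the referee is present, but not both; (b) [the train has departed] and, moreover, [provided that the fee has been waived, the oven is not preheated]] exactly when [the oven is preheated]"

0

Let Q = "the train has departed" (True), U = "Chen has signed the form" (False), S = "the oven is preheated" (False), P = "the fee has been waived" (True), R = "the referee is present" (True).

S1: Parsed as not ((Q and U) nor (not S iff not P)) or not R

Q and U = True and False = False
not S = not False = True
not P = not True = False
not S iff not P = True iff False = False
(Q and U) nor (not S iff not P) = False nor False = True
not ((Q and U) nor (not S iff not P)) = not True = False
not R = not True = False
not ((Q and U) nor (not S iff not P)) or not R = False or False = False
So S1 is false.

S2: In symbols: (((not R nor not Q) -> P) -> (not S iff U)) and not R

not R = not True = False
not Q = not True = False
not R nor not Q = False nor False = True
(not R nor not Q) -> P = True -> True = True
not S = not False = True
not S iff U = True iff False = False
((not R nor not Q) -> P) -> (not S iff U) = True -> False = False
not R = not True = False
(((not R nor not Q) -> P) -> (not S iff U)) and not R = False and False = False
Thus S2 is false.

S3: Parsed as ((not U xor R) nand (Q and (P -> not S))) iff S

not U = not False = True
not U xor R = True xor True = False
not S = not False = True
P -> not S = True -> True = True
Q and (P -> not S) = True and True = True
(not U xor R) nand (Q and (P -> not S)) = False nand True = True
((not U xor R) nand (Q and (P -> not S))) iff S = True iff False = False
Thus S3 is false.

Count: 0.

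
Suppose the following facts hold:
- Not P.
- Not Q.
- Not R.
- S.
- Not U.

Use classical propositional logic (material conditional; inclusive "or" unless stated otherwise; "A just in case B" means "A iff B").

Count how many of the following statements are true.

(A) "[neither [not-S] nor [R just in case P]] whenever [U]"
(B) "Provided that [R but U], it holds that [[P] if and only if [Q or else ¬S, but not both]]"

(A): Formalization: U -> (~S nor (R <-> P))

~S = ~T = F
R <-> P = F <-> F = T
~S nor (R <-> P) = F nor T = F
U -> (~S nor (R <-> P)) = F -> F = T
So (A) is true.

(B): Parsed as (R & U) -> (P <-> (Q xor ~S))

R & U = F & F = F
~S = ~T = F
Q xor ~S = F xor F = F
P <-> (Q xor ~S) = F <-> F = T
(R & U) -> (P <-> (Q xor ~S)) = F -> T = T
So (B) is true.

True statements: 2 ((A), (B)).

2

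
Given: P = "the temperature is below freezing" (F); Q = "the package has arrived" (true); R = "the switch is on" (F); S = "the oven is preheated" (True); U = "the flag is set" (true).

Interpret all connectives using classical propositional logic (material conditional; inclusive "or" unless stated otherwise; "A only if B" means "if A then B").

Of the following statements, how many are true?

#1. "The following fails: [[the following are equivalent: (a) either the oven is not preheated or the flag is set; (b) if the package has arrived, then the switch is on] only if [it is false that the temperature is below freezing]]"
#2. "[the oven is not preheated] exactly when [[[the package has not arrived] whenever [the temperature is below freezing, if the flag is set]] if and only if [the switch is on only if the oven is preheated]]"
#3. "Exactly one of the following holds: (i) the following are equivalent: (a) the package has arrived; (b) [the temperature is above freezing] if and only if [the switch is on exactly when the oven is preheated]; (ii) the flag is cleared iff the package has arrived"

#1: Formalization: ¬(((¬S ∨ U) ↔ (Q → R)) → ¬P)

¬S = ¬T = F
¬S ∨ U = F ∨ T = T
Q → R = T → F = F
(¬S ∨ U) ↔ (Q → R) = T ↔ F = F
¬P = ¬F = T
((¬S ∨ U) ↔ (Q → R)) → ¬P = F → T = T
¬(((¬S ∨ U) ↔ (Q → R)) → ¬P) = ¬T = F
Hence #1 is false.

#2: In symbols: ¬S ↔ (((U → P) → ¬Q) ↔ (R → S))

¬S = ¬T = F
U → P = T → F = F
¬Q = ¬T = F
(U → P) → ¬Q = F → F = T
R → S = F → T = T
((U → P) → ¬Q) ↔ (R → S) = T ↔ T = T
¬S ↔ (((U → P) → ¬Q) ↔ (R → S)) = F ↔ T = F
So #2 is false.

#3: This is (Q ↔ (¬P ↔ (R ↔ S))) ⊕ (¬U ↔ Q).

¬P = ¬F = T
R ↔ S = F ↔ T = F
¬P ↔ (R ↔ S) = T ↔ F = F
Q ↔ (¬P ↔ (R ↔ S)) = T ↔ F = F
¬U = ¬T = F
¬U ↔ Q = F ↔ T = F
(Q ↔ (¬P ↔ (R ↔ S))) ⊕ (¬U ↔ Q) = F ⊕ F = F
Thus #3 is false.

True statements: 0 (none).

0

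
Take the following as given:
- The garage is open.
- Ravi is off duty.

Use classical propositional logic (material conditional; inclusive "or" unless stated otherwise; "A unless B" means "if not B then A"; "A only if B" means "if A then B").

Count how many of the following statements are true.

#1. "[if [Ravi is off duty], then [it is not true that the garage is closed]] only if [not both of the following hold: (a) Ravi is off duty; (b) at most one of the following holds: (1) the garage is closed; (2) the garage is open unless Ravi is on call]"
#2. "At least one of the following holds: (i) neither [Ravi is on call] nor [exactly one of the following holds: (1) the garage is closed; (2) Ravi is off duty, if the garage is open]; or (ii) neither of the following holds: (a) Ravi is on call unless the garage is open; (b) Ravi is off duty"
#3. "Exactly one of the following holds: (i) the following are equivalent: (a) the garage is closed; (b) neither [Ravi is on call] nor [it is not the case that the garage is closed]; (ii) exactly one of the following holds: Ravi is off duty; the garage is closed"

0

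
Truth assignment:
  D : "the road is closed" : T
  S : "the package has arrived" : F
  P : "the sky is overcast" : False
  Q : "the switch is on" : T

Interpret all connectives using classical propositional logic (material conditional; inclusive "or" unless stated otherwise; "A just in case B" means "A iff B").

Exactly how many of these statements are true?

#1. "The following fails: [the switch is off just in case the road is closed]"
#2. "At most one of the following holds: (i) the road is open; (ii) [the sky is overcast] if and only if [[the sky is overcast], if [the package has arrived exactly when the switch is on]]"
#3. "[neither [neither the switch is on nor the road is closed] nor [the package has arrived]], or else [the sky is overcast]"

#1: Parsed as not (not Q iff D)

not Q = not True = False
not Q iff D = False iff True = False
not (not Q iff D) = not False = True
Thus #1 is true.

#2: This is not D nand (P iff ((S iff Q) -> P)).

not D = not True = False
S iff Q = False iff True = False
(S iff Q) -> P = False -> False = True
P iff ((S iff Q) -> P) = False iff True = False
not D nand (P iff ((S iff Q) -> P)) = False nand False = True
Hence #2 is true.

#3: Parsed as ((Q nor D) nor S) or P

Q nor D = True nor True = False
(Q nor D) nor S = False nor False = True
((Q nor D) nor S) or P = True or False = True
So #3 is true.

Count: 3.

3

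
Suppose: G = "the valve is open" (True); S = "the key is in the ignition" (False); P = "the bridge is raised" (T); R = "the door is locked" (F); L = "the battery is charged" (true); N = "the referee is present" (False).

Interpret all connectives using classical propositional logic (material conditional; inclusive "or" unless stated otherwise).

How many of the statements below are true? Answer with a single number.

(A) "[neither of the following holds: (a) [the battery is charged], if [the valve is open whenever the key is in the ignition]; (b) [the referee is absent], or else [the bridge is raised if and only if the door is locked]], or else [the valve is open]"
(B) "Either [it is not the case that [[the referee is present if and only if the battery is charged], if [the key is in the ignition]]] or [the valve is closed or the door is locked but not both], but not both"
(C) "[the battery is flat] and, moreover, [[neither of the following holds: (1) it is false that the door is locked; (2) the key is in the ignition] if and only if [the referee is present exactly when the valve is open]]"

1

(A): Formalization: (((S -> G) -> L) nor (~N | (P <-> R))) | G

S -> G = F -> T = T
(S -> G) -> L = T -> T = T
~N = ~F = T
P <-> R = T <-> F = F
~N | (P <-> R) = T | F = T
((S -> G) -> L) nor (~N | (P <-> R)) = T nor T = F
(((S -> G) -> L) nor (~N | (P <-> R))) | G = F | T = T
So (A) is true.

(B): Formalization: ~(S -> (N <-> L)) xor (~G xor R)

N <-> L = F <-> T = F
S -> (N <-> L) = F -> F = T
~(S -> (N <-> L)) = ~T = F
~G = ~T = F
~G xor R = F xor F = F
~(S -> (N <-> L)) xor (~G xor R) = F xor F = F
So (B) is false.

(C): Parsed as ~L & ((~R nor S) <-> (N <-> G))

~L = ~T = F
~R = ~F = T
~R nor S = T nor F = F
N <-> G = F <-> T = F
(~R nor S) <-> (N <-> G) = F <-> F = T
~L & ((~R nor S) <-> (N <-> G)) = F & T = F
Hence (C) is false.

True statements: 1.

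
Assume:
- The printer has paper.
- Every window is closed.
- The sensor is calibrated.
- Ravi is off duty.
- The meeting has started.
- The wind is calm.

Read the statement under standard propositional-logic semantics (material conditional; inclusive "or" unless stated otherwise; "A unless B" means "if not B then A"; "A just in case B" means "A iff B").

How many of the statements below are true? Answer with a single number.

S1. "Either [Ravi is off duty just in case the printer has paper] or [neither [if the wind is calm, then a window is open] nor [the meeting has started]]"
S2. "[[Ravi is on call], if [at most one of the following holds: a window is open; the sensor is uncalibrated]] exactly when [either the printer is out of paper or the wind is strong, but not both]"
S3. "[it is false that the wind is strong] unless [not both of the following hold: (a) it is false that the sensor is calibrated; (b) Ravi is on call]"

Let L = "Ravi is on call" (F), V = "the printer has paper" (T), R = "the wind is strong" (F), K = "a window is open" (F), H = "the meeting has started" (T), S = "the sensor is calibrated" (T).

S1: This is (¬L ↔ V) ∨ ((¬R → K) ↓ H).

¬L = ¬F = T
¬L ↔ V = T ↔ T = T
¬R = ¬F = T
¬R → K = T → F = F
(¬R → K) ↓ H = F ↓ T = F
(¬L ↔ V) ∨ ((¬R → K) ↓ H) = T ∨ F = T
So S1 is true.

S2: Parsed as ((K ↑ ¬S) → L) ↔ (¬V ⊕ R)

¬S = ¬T = F
K ↑ ¬S = F ↑ F = T
(K ↑ ¬S) → L = T → F = F
¬V = ¬T = F
¬V ⊕ R = F ⊕ F = F
((K ↑ ¬S) → L) ↔ (¬V ⊕ R) = F ↔ F = T
So S2 is true.

S3: Parsed as ¬R ∨ (¬S ↑ L)

¬R = ¬F = T
¬S = ¬T = F
¬S ↑ L = F ↑ F = T
¬R ∨ (¬S ↑ L) = T ∨ T = T
Thus S3 is true.

True statements: 3 (S1, S2, S3).

3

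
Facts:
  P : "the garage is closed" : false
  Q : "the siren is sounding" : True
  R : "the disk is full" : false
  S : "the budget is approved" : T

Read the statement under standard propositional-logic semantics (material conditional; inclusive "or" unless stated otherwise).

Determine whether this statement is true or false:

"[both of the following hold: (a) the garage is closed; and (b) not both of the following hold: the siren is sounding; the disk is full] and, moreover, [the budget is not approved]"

This is (P ∧ (Q ↑ R)) ∧ ¬S.

Q ↑ R = T ↑ F = T
P ∧ (Q ↑ R) = F ∧ T = F
¬S = ¬T = F
(P ∧ (Q ↑ R)) ∧ ¬S = F ∧ F = F

False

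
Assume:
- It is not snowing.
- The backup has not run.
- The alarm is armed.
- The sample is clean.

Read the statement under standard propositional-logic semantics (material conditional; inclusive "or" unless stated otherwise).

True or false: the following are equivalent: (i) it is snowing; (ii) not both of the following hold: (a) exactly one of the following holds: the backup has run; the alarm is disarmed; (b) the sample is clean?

The statement is false.

Let G = "it is snowing" (F), P = "the backup has run" (F), W = "the alarm is armed" (T), U = "the sample is contaminated" (F).
Formalization: G ↔ ((P ⊕ ¬W) ↑ ¬U)

¬W = ¬T = F
P ⊕ ¬W = F ⊕ F = F
¬U = ¬F = T
(P ⊕ ¬W) ↑ ¬U = F ↑ T = T
G ↔ ((P ⊕ ¬W) ↑ ¬U) = F ↔ T = F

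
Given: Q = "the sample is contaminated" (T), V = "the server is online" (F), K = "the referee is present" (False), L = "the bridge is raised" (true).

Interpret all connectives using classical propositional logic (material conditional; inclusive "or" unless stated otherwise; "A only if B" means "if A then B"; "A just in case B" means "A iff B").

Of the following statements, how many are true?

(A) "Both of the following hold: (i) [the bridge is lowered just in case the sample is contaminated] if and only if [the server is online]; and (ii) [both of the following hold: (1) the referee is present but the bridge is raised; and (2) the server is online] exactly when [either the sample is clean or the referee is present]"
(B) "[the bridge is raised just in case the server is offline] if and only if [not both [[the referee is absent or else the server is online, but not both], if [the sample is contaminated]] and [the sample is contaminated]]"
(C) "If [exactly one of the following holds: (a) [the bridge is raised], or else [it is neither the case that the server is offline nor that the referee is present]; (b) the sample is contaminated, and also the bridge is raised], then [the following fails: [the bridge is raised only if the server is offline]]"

2

(A): Formalization: ((¬L ↔ Q) ↔ V) ∧ (((K ∧ L) ∧ V) ↔ (¬Q ∨ K))

¬L = ¬T = F
¬L ↔ Q = F ↔ T = F
(¬L ↔ Q) ↔ V = F ↔ F = T
K ∧ L = F ∧ T = F
(K ∧ L) ∧ V = F ∧ F = F
¬Q = ¬T = F
¬Q ∨ K = F ∨ F = F
((K ∧ L) ∧ V) ↔ (¬Q ∨ K) = F ↔ F = T
((¬L ↔ Q) ↔ V) ∧ (((K ∧ L) ∧ V) ↔ (¬Q ∨ K)) = T ∧ T = T
Thus (A) is true.

(B): This is (L ↔ ¬V) ↔ ((Q → (¬K ⊕ V)) ↑ Q).

¬V = ¬F = T
L ↔ ¬V = T ↔ T = T
¬K = ¬F = T
¬K ⊕ V = T ⊕ F = T
Q → (¬K ⊕ V) = T → T = T
(Q → (¬K ⊕ V)) ↑ Q = T ↑ T = F
(L ↔ ¬V) ↔ ((Q → (¬K ⊕ V)) ↑ Q) = T ↔ F = F
Hence (B) is false.

(C): In symbols: ((L ∨ (¬V ↓ K)) ⊕ (Q ∧ L)) → ¬(L → ¬V)

¬V = ¬F = T
¬V ↓ K = T ↓ F = F
L ∨ (¬V ↓ K) = T ∨ F = T
Q ∧ L = T ∧ T = T
(L ∨ (¬V ↓ K)) ⊕ (Q ∧ L) = T ⊕ T = F
¬V = ¬F = T
L → ¬V = T → T = T
¬(L → ¬V) = ¬T = F
((L ∨ (¬V ↓ K)) ⊕ (Q ∧ L)) → ¬(L → ¬V) = F → F = T
So (C) is true.

True statements: 2 ((A), (C)).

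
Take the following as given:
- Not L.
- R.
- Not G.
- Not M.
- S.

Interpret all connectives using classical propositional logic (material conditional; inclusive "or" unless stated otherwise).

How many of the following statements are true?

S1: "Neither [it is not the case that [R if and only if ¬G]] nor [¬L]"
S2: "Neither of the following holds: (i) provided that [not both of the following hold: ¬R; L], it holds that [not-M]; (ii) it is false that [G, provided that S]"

S1: Parsed as not (R iff not G) nor not L

not G = not False = True
R iff not G = True iff True = True
not (R iff not G) = not True = False
not L = not False = True
not (R iff not G) nor not L = False nor True = False
So S1 is false.

S2: Formalization: ((not R nand L) -> not M) nor not (S -> G)

not R = not True = False
not R nand L = False nand False = True
not M = not False = True
(not R nand L) -> not M = True -> True = True
S -> G = True -> False = False
not (S -> G) = not False = True
((not R nand L) -> not M) nor not (S -> G) = True nor True = False
So S2 is false.

0 of the 2 statements are true (none).

0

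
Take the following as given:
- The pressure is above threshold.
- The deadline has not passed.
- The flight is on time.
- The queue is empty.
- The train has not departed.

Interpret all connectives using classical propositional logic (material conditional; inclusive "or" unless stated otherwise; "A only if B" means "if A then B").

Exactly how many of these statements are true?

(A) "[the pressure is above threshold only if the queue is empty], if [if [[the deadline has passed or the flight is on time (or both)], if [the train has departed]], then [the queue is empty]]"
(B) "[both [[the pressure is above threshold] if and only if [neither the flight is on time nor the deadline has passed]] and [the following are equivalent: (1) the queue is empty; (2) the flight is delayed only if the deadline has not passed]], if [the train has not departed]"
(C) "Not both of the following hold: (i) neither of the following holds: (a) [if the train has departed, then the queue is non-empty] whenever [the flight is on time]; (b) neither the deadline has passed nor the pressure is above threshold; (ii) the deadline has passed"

Let U = "the train has departed" (F), L = "the deadline has passed" (F), M = "the flight is delayed" (F), H = "the queue is empty" (T), K = "the pressure is above threshold" (T).

(A): This is ((U -> (L | ~M)) -> H) -> (K -> H).

~M = ~F = T
L | ~M = F | T = T
U -> (L | ~M) = F -> T = T
(U -> (L | ~M)) -> H = T -> T = T
K -> H = T -> T = T
((U -> (L | ~M)) -> H) -> (K -> H) = T -> T = T
So (A) is true.

(B): Formalization: ~U -> ((K <-> (~M nor L)) & (H <-> (M -> ~L)))

~U = ~F = T
~M = ~F = T
~M nor L = T nor F = F
K <-> (~M nor L) = T <-> F = F
~L = ~F = T
M -> ~L = F -> T = T
H <-> (M -> ~L) = T <-> T = T
(K <-> (~M nor L)) & (H <-> (M -> ~L)) = F & T = F
~U -> ((K <-> (~M nor L)) & (H <-> (M -> ~L))) = T -> F = F
So (B) is false.

(C): Parsed as ((~M -> (U -> ~H)) nor (L nor K)) nand L

~M = ~F = T
~H = ~T = F
U -> ~H = F -> F = T
~M -> (U -> ~H) = T -> T = T
L nor K = F nor T = F
(~M -> (U -> ~H)) nor (L nor K) = T nor F = F
((~M -> (U -> ~H)) nor (L nor K)) nand L = F nand F = T
Thus (C) is true.

2 of the 3 statements are true ((A), (C)).

2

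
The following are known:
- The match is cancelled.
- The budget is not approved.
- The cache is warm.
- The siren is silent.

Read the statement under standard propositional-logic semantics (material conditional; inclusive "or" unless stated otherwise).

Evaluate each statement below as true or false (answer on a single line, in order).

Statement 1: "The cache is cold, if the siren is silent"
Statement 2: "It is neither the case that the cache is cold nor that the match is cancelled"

Let S = "the siren is sounding" (F), R = "the cache is warm" (T), P = "the match is cancelled" (T).

Statement 1: Parsed as ~S -> ~R

~S = ~F = T
~R = ~T = F
~S -> ~R = T -> F = F
Hence Statement 1 is false.

Statement 2: Formalization: ~R nor P

~R = ~T = F
~R nor P = F nor T = F
Thus Statement 2 is false.

Statement 1 F; Statement 2 F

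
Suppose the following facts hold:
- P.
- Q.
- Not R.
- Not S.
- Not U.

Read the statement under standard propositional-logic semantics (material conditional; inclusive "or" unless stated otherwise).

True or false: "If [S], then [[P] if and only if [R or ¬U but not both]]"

In symbols: S -> (P <-> (R xor ~U))

~U = ~F = T
R xor ~U = F xor T = T
P <-> (R xor ~U) = T <-> T = T
S -> (P <-> (R xor ~U)) = F -> T = T

The statement is true.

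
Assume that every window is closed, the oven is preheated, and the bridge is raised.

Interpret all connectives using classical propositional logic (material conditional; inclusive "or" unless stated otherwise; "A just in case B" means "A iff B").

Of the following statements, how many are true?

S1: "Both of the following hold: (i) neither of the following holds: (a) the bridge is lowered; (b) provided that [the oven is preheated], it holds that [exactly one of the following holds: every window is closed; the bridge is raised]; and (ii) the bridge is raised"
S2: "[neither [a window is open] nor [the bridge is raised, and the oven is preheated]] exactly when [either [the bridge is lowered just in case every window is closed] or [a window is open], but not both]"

2

Let U = "the bridge is raised" (T), N = "the oven is preheated" (T), V = "a window is open" (F).

S1: Parsed as (¬U ↓ (N → (¬V ⊕ U))) ∧ U

¬U = ¬T = F
¬V = ¬F = T
¬V ⊕ U = T ⊕ T = F
N → (¬V ⊕ U) = T → F = F
¬U ↓ (N → (¬V ⊕ U)) = F ↓ F = T
(¬U ↓ (N → (¬V ⊕ U))) ∧ U = T ∧ T = T
Thus S1 is true.

S2: Parsed as (V ↓ (U ∧ N)) ↔ ((¬U ↔ ¬V) ⊕ V)

U ∧ N = T ∧ T = T
V ↓ (U ∧ N) = F ↓ T = F
¬U = ¬T = F
¬V = ¬F = T
¬U ↔ ¬V = F ↔ T = F
(¬U ↔ ¬V) ⊕ V = F ⊕ F = F
(V ↓ (U ∧ N)) ↔ ((¬U ↔ ¬V) ⊕ V) = F ↔ F = T
Thus S2 is true.

True statements: 2 (S1, S2).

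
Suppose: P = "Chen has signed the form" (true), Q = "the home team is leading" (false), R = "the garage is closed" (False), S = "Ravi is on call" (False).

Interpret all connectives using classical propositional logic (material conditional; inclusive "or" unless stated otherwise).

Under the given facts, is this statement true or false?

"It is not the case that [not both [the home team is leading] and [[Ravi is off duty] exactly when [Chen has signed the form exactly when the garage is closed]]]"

Values: Q=F, S=F, P=T, R=F.
In symbols: ~(Q nand (~S <-> (P <-> R)))

~S = ~F = T
P <-> R = T <-> F = F
~S <-> (P <-> R) = T <-> F = F
Q nand (~S <-> (P <-> R)) = F nand F = T
~(Q nand (~S <-> (P <-> R))) = ~T = F

false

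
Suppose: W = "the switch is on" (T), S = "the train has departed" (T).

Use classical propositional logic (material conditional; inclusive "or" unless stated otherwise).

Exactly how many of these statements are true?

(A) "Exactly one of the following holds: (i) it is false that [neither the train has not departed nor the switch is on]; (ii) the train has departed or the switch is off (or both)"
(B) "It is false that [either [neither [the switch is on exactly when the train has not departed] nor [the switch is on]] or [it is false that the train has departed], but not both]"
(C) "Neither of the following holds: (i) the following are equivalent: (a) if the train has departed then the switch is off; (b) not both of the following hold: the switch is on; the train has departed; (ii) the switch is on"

(A): This is ¬(¬S ↓ W) ⊕ (S ∨ ¬W).

¬S = ¬T = F
¬S ↓ W = F ↓ T = F
¬(¬S ↓ W) = ¬F = T
¬W = ¬T = F
S ∨ ¬W = T ∨ F = T
¬(¬S ↓ W) ⊕ (S ∨ ¬W) = T ⊕ T = F
Thus (A) is false.

(B): Formalization: ¬(((W ↔ ¬S) ↓ W) ⊕ ¬S)

¬S = ¬T = F
W ↔ ¬S = T ↔ F = F
(W ↔ ¬S) ↓ W = F ↓ T = F
¬S = ¬T = F
((W ↔ ¬S) ↓ W) ⊕ ¬S = F ⊕ F = F
¬(((W ↔ ¬S) ↓ W) ⊕ ¬S) = ¬F = T
So (B) is true.

(C): In symbols: ((S → ¬W) ↔ (W ↑ S)) ↓ W

¬W = ¬T = F
S → ¬W = T → F = F
W ↑ S = T ↑ T = F
(S → ¬W) ↔ (W ↑ S) = F ↔ F = T
((S → ¬W) ↔ (W ↑ S)) ↓ W = T ↓ T = F
Thus (C) is false.

1 of the 3 statements is true.

1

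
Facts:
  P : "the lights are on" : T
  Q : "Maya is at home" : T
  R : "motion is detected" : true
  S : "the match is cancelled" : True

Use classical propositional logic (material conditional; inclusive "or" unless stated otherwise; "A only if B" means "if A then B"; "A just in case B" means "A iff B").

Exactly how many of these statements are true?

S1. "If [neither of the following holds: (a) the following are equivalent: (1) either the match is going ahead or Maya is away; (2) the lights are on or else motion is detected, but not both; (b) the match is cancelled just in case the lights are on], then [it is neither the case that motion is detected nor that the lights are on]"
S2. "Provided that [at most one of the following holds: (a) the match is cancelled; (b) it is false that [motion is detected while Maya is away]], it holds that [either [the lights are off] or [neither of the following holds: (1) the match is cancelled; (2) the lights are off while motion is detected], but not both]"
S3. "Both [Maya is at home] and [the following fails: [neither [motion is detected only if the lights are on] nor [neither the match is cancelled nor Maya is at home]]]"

S1: In symbols: (((¬S ∨ ¬Q) ↔ (P ⊕ R)) ↓ (S ↔ P)) → (R ↓ P)

¬S = ¬T = F
¬Q = ¬T = F
¬S ∨ ¬Q = F ∨ F = F
P ⊕ R = T ⊕ T = F
(¬S ∨ ¬Q) ↔ (P ⊕ R) = F ↔ F = T
S ↔ P = T ↔ T = T
((¬S ∨ ¬Q) ↔ (P ⊕ R)) ↓ (S ↔ P) = T ↓ T = F
R ↓ P = T ↓ T = F
(((¬S ∨ ¬Q) ↔ (P ⊕ R)) ↓ (S ↔ P)) → (R ↓ P) = F → F = T
Thus S1 is true.

S2: Formalization: (S ↑ ¬(R ∧ ¬Q)) → (¬P ⊕ (S ↓ (¬P ∧ R)))

¬Q = ¬T = F
R ∧ ¬Q = T ∧ F = F
¬(R ∧ ¬Q) = ¬F = T
S ↑ ¬(R ∧ ¬Q) = T ↑ T = F
¬P = ¬T = F
¬P = ¬T = F
¬P ∧ R = F ∧ T = F
S ↓ (¬P ∧ R) = T ↓ F = F
¬P ⊕ (S ↓ (¬P ∧ R)) = F ⊕ F = F
(S ↑ ¬(R ∧ ¬Q)) → (¬P ⊕ (S ↓ (¬P ∧ R))) = F → F = T
Hence S2 is true.

S3: In symbols: Q ∧ ¬((R → P) ↓ (S ↓ Q))

R → P = T → T = T
S ↓ Q = T ↓ T = F
(R → P) ↓ (S ↓ Q) = T ↓ F = F
¬((R → P) ↓ (S ↓ Q)) = ¬F = T
Q ∧ ¬((R → P) ↓ (S ↓ Q)) = T ∧ T = T
Thus S3 is true.

True statements: 3 (S1, S2, S3).

3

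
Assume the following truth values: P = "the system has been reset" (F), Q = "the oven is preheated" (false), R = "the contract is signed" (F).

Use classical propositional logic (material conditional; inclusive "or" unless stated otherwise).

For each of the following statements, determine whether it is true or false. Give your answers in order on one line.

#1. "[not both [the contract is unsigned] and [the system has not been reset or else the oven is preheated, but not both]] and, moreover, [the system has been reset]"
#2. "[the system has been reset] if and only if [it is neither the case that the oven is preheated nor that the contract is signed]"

#1 False; #2 False

#1: In symbols: (~R nand (~P xor Q)) & P

~R = ~F = T
~P = ~F = T
~P xor Q = T xor F = T
~R nand (~P xor Q) = T nand T = F
(~R nand (~P xor Q)) & P = F & F = F
So #1 is false.

#2: This is P <-> (Q nor R).

Q nor R = F nor F = T
P <-> (Q nor R) = F <-> T = F
So #2 is false.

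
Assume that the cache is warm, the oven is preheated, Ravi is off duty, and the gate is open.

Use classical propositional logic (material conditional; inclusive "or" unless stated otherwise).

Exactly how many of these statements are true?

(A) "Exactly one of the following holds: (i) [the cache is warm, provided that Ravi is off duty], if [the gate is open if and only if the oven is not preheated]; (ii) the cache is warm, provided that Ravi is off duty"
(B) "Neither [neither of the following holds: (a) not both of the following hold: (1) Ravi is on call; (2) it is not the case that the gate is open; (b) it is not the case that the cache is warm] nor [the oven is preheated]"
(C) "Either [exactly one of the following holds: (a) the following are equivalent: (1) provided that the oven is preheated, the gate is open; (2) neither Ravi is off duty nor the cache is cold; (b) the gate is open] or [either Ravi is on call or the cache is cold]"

Let S = "the gate is open" (T), Q = "the oven is preheated" (T), R = "Ravi is on call" (F), P = "the cache is warm" (T).

(A): Parsed as ((S <-> ~Q) -> (~R -> P)) xor (~R -> P)

~Q = ~T = F
S <-> ~Q = T <-> F = F
~R = ~F = T
~R -> P = T -> T = T
(S <-> ~Q) -> (~R -> P) = F -> T = T
~R = ~F = T
~R -> P = T -> T = T
((S <-> ~Q) -> (~R -> P)) xor (~R -> P) = T xor T = F
Hence (A) is false.

(B): Parsed as ((R nand ~S) nor ~P) nor Q

~S = ~T = F
R nand ~S = F nand F = T
~P = ~T = F
(R nand ~S) nor ~P = T nor F = F
((R nand ~S) nor ~P) nor Q = F nor T = F
Thus (B) is false.

(C): This is (((Q -> S) <-> (~R nor ~P)) xor S) | (R | ~P).

Q -> S = T -> T = T
~R = ~F = T
~P = ~T = F
~R nor ~P = T nor F = F
(Q -> S) <-> (~R nor ~P) = T <-> F = F
((Q -> S) <-> (~R nor ~P)) xor S = F xor T = T
~P = ~T = F
R | ~P = F | F = F
(((Q -> S) <-> (~R nor ~P)) xor S) | (R | ~P) = T | F = T
So (C) is true.

1 of the 3 statements is true ((C)).

1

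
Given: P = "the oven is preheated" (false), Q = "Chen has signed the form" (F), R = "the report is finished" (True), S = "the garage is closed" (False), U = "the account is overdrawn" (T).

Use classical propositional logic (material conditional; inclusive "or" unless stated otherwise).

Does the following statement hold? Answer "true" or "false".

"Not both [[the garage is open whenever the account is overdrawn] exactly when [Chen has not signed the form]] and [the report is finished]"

Parsed as ((U -> not S) iff not Q) nand R

not S = not False = True
U -> not S = True -> True = True
not Q = not False = True
(U -> not S) iff not Q = True iff True = True
((U -> not S) iff not Q) nand R = True nand True = False

The statement is false.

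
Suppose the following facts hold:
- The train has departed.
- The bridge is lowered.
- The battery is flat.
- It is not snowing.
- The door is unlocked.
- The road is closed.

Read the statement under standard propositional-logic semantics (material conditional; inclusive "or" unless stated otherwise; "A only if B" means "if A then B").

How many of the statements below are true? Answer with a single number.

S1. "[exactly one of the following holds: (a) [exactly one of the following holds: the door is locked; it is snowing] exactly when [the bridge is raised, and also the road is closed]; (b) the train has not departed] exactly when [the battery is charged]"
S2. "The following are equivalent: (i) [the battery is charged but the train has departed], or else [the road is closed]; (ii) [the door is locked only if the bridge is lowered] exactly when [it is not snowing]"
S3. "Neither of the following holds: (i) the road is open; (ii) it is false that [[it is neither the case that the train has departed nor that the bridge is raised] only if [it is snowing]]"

Let D = "the door is locked" (F), L = "it is snowing" (F), W = "the bridge is raised" (F), H = "the road is closed" (T), U = "the train has departed" (T), N = "the battery is charged" (F).

S1: In symbols: (((D ⊕ L) ↔ (W ∧ H)) ⊕ ¬U) ↔ N

D ⊕ L = F ⊕ F = F
W ∧ H = F ∧ T = F
(D ⊕ L) ↔ (W ∧ H) = F ↔ F = T
¬U = ¬T = F
((D ⊕ L) ↔ (W ∧ H)) ⊕ ¬U = T ⊕ F = T
(((D ⊕ L) ↔ (W ∧ H)) ⊕ ¬U) ↔ N = T ↔ F = F
So S1 is false.

S2: In symbols: ((N ∧ U) ∨ H) ↔ ((D → ¬W) ↔ ¬L)

N ∧ U = F ∧ T = F
(N ∧ U) ∨ H = F ∨ T = T
¬W = ¬F = T
D → ¬W = F → T = T
¬L = ¬F = T
(D → ¬W) ↔ ¬L = T ↔ T = T
((N ∧ U) ∨ H) ↔ ((D → ¬W) ↔ ¬L) = T ↔ T = T
So S2 is true.

S3: Formalization: ¬H ↓ ¬((U ↓ W) → L)

¬H = ¬T = F
U ↓ W = T ↓ F = F
(U ↓ W) → L = F → F = T
¬((U ↓ W) → L) = ¬T = F
¬H ↓ ¬((U ↓ W) → L) = F ↓ F = T
Hence S3 is true.

Count: 2.

2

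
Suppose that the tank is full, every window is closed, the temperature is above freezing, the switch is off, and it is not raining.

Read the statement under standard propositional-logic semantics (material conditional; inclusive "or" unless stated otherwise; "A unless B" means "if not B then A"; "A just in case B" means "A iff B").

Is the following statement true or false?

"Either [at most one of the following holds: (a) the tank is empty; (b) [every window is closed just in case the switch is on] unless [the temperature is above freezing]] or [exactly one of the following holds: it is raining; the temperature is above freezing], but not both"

Let P = "the tank is full" (T), Q = "a window is open" (F), S = "the switch is on" (F), R = "the temperature is below freezing" (F), U = "it is raining" (F).
In symbols: (¬P ↑ ((¬Q ↔ S) ∨ ¬R)) ⊕ (U ⊕ ¬R)

¬P = ¬T = F
¬Q = ¬F = T
¬Q ↔ S = T ↔ F = F
¬R = ¬F = T
(¬Q ↔ S) ∨ ¬R = F ∨ T = T
¬P ↑ ((¬Q ↔ S) ∨ ¬R) = F ↑ T = T
¬R = ¬F = T
U ⊕ ¬R = F ⊕ T = T
(¬P ↑ ((¬Q ↔ S) ∨ ¬R)) ⊕ (U ⊕ ¬R) = T ⊕ T = F

The statement is false.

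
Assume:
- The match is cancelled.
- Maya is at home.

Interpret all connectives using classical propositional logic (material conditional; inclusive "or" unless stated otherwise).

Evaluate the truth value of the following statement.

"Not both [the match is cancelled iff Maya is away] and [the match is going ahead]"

The statement is true.

Let P = "the match is cancelled" (T), Q = "Maya is at home" (T).
In symbols: (P <-> ~Q) nand ~P

~Q = ~T = F
P <-> ~Q = T <-> F = F
~P = ~T = F
(P <-> ~Q) nand ~P = F nand F = T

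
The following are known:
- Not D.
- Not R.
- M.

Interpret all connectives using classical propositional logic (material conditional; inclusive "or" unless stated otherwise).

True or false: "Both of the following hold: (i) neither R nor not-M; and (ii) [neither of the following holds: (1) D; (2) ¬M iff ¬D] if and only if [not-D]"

The statement is true.

This is (R nor not M) and ((D nor (not M iff not D)) iff not D).

not M = not True = False
R nor not M = False nor False = True
not M = not True = False
not D = not False = True
not M iff not D = False iff True = False
D nor (not M iff not D) = False nor False = True
not D = not False = True
(D nor (not M iff not D)) iff not D = True iff True = True
(R nor not M) and ((D nor (not M iff not D)) iff not D) = True and True = True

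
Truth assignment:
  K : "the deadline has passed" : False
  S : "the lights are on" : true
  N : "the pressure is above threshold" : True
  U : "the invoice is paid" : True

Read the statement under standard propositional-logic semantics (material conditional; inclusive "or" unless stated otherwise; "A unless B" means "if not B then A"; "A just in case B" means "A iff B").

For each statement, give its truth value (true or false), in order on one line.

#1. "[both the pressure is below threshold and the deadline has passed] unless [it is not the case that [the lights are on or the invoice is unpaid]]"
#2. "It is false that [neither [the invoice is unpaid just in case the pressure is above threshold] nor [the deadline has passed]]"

#1 false, #2 false

#1: Parsed as (¬N ∧ K) ∨ ¬(S ∨ ¬U)

¬N = ¬T = F
¬N ∧ K = F ∧ F = F
¬U = ¬T = F
S ∨ ¬U = T ∨ F = T
¬(S ∨ ¬U) = ¬T = F
(¬N ∧ K) ∨ ¬(S ∨ ¬U) = F ∨ F = F
So #1 is false.

#2: Formalization: ¬((¬U ↔ N) ↓ K)

¬U = ¬T = F
¬U ↔ N = F ↔ T = F
(¬U ↔ N) ↓ K = F ↓ F = T
¬((¬U ↔ N) ↓ K) = ¬T = F
Thus #2 is false.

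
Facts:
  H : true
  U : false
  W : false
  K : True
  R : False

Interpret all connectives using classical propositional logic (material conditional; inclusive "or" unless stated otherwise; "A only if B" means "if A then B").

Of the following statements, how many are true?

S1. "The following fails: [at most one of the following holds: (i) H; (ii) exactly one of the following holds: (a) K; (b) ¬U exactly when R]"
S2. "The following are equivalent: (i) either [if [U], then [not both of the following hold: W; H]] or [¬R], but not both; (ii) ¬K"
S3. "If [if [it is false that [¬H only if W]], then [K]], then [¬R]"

3

S1: Parsed as not (H nand (K xor (not U iff R)))

not U = not False = True
not U iff R = True iff False = False
K xor (not U iff R) = True xor False = True
H nand (K xor (not U iff R)) = True nand True = False
not (H nand (K xor (not U iff R))) = not False = True
Thus S1 is true.

S2: This is ((U -> (W nand H)) xor not R) iff not K.

W nand H = False nand True = True
U -> (W nand H) = False -> True = True
not R = not False = True
(U -> (W nand H)) xor not R = True xor True = False
not K = not True = False
((U -> (W nand H)) xor not R) iff not K = False iff False = True
Thus S2 is true.

S3: Parsed as (not (not H -> W) -> K) -> not R

not H = not True = False
not H -> W = False -> False = True
not (not H -> W) = not True = False
not (not H -> W) -> K = False -> True = True
not R = not False = True
(not (not H -> W) -> K) -> not R = True -> True = True
Hence S3 is true.

True statements: 3.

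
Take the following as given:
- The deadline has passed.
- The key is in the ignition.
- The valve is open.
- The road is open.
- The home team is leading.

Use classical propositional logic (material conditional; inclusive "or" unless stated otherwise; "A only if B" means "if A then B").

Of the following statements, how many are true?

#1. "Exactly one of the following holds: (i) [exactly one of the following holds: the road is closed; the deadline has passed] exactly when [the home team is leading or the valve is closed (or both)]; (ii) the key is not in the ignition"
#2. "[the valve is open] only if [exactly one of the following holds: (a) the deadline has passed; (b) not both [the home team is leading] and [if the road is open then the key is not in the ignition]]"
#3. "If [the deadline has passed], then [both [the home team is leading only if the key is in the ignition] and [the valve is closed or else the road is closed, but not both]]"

Let S = "the road is closed" (F), P = "the deadline has passed" (T), U = "the home team is leading" (T), R = "the valve is open" (T), Q = "the key is in the ignition" (T).

#1: Formalization: ((S xor P) <-> (U | ~R)) xor ~Q

S xor P = F xor T = T
~R = ~T = F
U | ~R = T | F = T
(S xor P) <-> (U | ~R) = T <-> T = T
~Q = ~T = F
((S xor P) <-> (U | ~R)) xor ~Q = T xor F = T
Hence #1 is true.

#2: Formalization: R -> (P xor (U nand (~S -> ~Q)))

~S = ~F = T
~Q = ~T = F
~S -> ~Q = T -> F = F
U nand (~S -> ~Q) = T nand F = T
P xor (U nand (~S -> ~Q)) = T xor T = F
R -> (P xor (U nand (~S -> ~Q))) = T -> F = F
Thus #2 is false.

#3: In symbols: P -> ((U -> Q) & (~R xor S))

U -> Q = T -> T = T
~R = ~T = F
~R xor S = F xor F = F
(U -> Q) & (~R xor S) = T & F = F
P -> ((U -> Q) & (~R xor S)) = T -> F = F
Thus #3 is false.

Count: 1.

1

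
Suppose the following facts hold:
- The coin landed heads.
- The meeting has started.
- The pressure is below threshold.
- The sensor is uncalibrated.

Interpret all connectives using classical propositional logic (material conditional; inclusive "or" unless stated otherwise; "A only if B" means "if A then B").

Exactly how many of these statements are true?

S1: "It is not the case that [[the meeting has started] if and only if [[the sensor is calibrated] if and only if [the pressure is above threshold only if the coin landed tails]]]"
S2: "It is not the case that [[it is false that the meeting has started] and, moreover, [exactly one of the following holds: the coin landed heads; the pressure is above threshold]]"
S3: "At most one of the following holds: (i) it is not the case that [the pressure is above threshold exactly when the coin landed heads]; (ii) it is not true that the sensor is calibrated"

2

Let Q = "the meeting has started" (T), S = "the sensor is calibrated" (F), R = "the pressure is above threshold" (F), P = "the coin landed heads" (T).

S1: In symbols: ¬(Q ↔ (S ↔ (R → ¬P)))

¬P = ¬T = F
R → ¬P = F → F = T
S ↔ (R → ¬P) = F ↔ T = F
Q ↔ (S ↔ (R → ¬P)) = T ↔ F = F
¬(Q ↔ (S ↔ (R → ¬P))) = ¬F = T
Thus S1 is true.

S2: In symbols: ¬(¬Q ∧ (P ⊕ R))

¬Q = ¬T = F
P ⊕ R = T ⊕ F = T
¬Q ∧ (P ⊕ R) = F ∧ T = F
¬(¬Q ∧ (P ⊕ R)) = ¬F = T
Hence S2 is true.

S3: Formalization: ¬(R ↔ P) ↑ ¬S

R ↔ P = F ↔ T = F
¬(R ↔ P) = ¬F = T
¬S = ¬F = T
¬(R ↔ P) ↑ ¬S = T ↑ T = F
Hence S3 is false.

2 of the 3 statements are true.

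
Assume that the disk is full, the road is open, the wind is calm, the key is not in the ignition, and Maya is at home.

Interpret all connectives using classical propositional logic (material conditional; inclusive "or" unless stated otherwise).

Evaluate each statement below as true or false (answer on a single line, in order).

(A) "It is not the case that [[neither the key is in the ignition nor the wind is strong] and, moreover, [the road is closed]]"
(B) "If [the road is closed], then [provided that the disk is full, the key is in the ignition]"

(A) true / (B) true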